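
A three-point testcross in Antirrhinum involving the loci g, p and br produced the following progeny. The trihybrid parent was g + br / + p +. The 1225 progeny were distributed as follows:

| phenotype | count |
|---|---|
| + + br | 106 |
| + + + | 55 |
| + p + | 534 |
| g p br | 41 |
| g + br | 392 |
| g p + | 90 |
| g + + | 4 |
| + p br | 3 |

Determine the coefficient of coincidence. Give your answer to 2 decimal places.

The two rarest classes, g + + and + p br, are the double crossovers. Comparing them with the parentals, only the br allele has switched, so br is the middle locus and the order is g – br – p.
g–br: (196 + 7)/1225 = 0.1657; br–p: (96 + 7)/1225 = 0.0841.
Expected DCO frequency = 0.1657 × 0.0841 ≈ 0.01394; observed = 7/1225 ≈ 0.00571.
Coefficient of coincidence = 0.00571/0.01394 ≈ 0.41.

0.41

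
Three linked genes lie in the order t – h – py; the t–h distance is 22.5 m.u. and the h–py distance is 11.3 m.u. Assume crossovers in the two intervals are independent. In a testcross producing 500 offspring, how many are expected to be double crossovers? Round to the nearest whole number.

Map distances give recombination frequencies of 0.225 and 0.113 for the two intervals.
With no interference, expected double-crossover frequency = 0.225 × 0.113 = 0.02542.
Expected number = 0.02542 × 500 = 12.71 ≈ 13.

13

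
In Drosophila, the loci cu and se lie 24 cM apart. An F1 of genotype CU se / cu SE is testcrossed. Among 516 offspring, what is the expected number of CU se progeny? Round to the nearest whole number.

196

A map distance of 24 cM corresponds to a recombination frequency of 0.240.
The F1 is CU se / cu SE, so CU se is a parental gamete class with expected frequency (1 − r)/2 = 0.760/2 = 0.3800.
Expected number = 0.3800 × 516 = 196.08 ≈ 196.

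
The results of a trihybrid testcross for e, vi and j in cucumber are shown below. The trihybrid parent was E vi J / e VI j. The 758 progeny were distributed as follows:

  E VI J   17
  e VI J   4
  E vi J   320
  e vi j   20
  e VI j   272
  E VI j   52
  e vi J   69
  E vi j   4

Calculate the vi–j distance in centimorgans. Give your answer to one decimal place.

The two rarest classes, E vi j and e VI J, are the double crossovers. Comparing them with the parentals, only the j allele has switched, so j is the middle locus and the order is vi – j – e.
Crossovers in the vi–j interval produce the single-crossover classes E VI J and e vi j (17 + 20 = 37) plus the double crossovers (8).
RF(vi–j) = (37 + 8) / 758 = 45/758 = 0.0594 → 5.9 centimorgans.

5.9 centimorgans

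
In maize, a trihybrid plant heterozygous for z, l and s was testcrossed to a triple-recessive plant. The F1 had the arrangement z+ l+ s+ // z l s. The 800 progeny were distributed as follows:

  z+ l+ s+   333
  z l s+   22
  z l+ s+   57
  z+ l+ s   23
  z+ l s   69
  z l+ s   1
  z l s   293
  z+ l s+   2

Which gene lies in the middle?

The two rarest classes, z+ l s+ and z l+ s, are the double crossovers. Comparing them with the parentals, only the l allele has switched, so l is the middle locus and the order is z – l – s.

l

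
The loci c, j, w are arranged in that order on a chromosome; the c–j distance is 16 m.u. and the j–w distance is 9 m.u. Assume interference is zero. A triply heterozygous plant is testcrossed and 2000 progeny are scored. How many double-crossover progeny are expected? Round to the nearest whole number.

Map distances give recombination frequencies of 0.160 and 0.090 for the two intervals.
With no interference, expected double-crossover frequency = 0.160 × 0.090 = 0.01440.
Expected number = 0.01440 × 2000 = 28.80 ≈ 29.

29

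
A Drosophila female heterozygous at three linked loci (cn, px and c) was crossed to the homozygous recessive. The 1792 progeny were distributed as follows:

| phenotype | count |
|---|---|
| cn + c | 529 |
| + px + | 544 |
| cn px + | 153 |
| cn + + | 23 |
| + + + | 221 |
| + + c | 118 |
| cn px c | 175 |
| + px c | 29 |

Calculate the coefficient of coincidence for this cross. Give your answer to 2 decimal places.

0.64

The two most frequent reciprocal classes, cn + c and + px +, are the parental types, so the F1 was cn + c / + px +.
The two rarest classes, cn + + and + px c, are the double crossovers. Comparing them with the parentals, only the c allele has switched, so c is the middle locus and the order is px – c – cn.
px–c: (396 + 52)/1792 = 0.2500; c–cn: (271 + 52)/1792 = 0.1802.
Expected DCO frequency = 0.2500 × 0.1802 ≈ 0.04505; observed = 52/1792 ≈ 0.02902.
Coefficient of coincidence = 0.02902/0.04505 ≈ 0.64.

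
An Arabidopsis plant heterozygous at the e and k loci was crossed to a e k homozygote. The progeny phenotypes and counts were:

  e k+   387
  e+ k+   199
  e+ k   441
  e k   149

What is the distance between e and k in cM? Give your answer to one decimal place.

The two most frequent classes, e+ k (441) and e k+ (387), are the parental types, so the F1 was e+ k / e k+.
The recombinant classes are e+ k+ and e k: 199 + 149 = 348.
Recombination frequency = 348/1176 = 0.2959 ≈ 29.6%, i.e. 29.6 cM.

29.6 cM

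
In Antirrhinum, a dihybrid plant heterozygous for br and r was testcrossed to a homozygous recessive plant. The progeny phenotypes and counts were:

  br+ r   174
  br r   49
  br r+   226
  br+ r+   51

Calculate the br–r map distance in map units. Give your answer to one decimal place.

20.0 map units

The two most frequent classes, br+ r (174) and br r+ (226), are the parental types, so the F1 was br+ r / br r+.
The recombinant classes are br+ r+ and br r: 51 + 49 = 100.
Recombination frequency = 100/500 = 0.2000 ≈ 20.0%, i.e. 20.0 map units.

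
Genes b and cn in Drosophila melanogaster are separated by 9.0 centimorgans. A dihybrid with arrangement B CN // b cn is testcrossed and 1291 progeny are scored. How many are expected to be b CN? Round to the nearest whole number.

58

A map distance of 9.0 centimorgans corresponds to a recombination frequency of 0.090.
The F1 is B CN / b cn, so b CN is a recombinant gamete class with expected frequency r/2 = 0.090/2 = 0.0450.
Expected number = 0.0450 × 1291 = 58.09 ≈ 58.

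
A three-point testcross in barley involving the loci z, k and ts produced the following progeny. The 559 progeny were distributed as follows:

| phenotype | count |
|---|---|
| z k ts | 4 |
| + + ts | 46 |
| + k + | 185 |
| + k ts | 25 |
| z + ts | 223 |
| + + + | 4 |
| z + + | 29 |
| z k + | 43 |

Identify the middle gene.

The two most frequent reciprocal classes, z + ts and + k +, are the parental types, so the F1 was z + ts / + k +.
The two rarest classes, z k ts and + + +, are the double crossovers. Comparing them with the parentals, only the k allele has switched, so k is the middle locus and the order is ts – k – z.

k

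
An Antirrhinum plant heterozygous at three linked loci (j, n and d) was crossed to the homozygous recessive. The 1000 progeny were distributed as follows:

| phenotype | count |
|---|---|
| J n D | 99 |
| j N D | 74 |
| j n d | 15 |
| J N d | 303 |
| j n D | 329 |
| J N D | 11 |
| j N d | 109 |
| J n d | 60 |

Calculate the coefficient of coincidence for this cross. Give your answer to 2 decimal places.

The two most frequent reciprocal classes, j n D and J N d, are the parental types, so the F1 was j n D / J N d.
The two rarest classes, j n d and J N D, are the double crossovers. Comparing them with the parentals, only the d allele has switched, so d is the middle locus and the order is n – d – j.
n–d: (134 + 26)/1000 = 0.1600; d–j: (208 + 26)/1000 = 0.2340.
Expected DCO frequency = 0.1600 × 0.2340 ≈ 0.03744; observed = 26/1000 ≈ 0.02600.
Coefficient of coincidence = 0.02600/0.03744 ≈ 0.69.

0.69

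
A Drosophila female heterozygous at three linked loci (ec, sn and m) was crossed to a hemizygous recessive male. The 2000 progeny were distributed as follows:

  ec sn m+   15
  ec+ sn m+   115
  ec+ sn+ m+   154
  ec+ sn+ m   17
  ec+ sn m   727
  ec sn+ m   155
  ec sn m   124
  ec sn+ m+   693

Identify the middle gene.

sn

The two most frequent reciprocal classes, ec+ sn m and ec sn+ m+, are the parental types, so the F1 was ec+ sn m / ec sn+ m+.
The two rarest classes, ec+ sn+ m and ec sn m+, are the double crossovers. Comparing them with the parentals, only the sn allele has switched, so sn is the middle locus and the order is m – sn – ec.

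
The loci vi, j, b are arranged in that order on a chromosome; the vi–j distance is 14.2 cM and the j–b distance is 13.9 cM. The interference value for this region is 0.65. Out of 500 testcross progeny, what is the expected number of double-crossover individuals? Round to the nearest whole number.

Map distances give recombination frequencies of 0.142 and 0.139 for the two intervals.
With interference 0.65 (so coincidence = 0.35), expected double-crossover frequency = 0.142 × 0.139 × 0.35 = 0.00691.
Expected number = 0.00691 × 500 = 3.45 ≈ 3.

3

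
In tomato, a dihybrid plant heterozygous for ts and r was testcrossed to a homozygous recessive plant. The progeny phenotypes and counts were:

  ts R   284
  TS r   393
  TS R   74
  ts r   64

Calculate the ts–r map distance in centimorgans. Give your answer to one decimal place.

16.9 centimorgans

The two most frequent classes, TS r (393) and ts R (284), are the parental types, so the F1 was TS r / ts R.
The recombinant classes are TS R and ts r: 74 + 64 = 138.
Recombination frequency = 138/815 = 0.1693 ≈ 16.9%, i.e. 16.9 centimorgans.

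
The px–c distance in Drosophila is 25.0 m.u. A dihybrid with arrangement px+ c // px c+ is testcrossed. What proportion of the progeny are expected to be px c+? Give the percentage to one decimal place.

37.5%

A map distance of 25.0 m.u. corresponds to a recombination frequency of 0.250.
The F1 is px+ c / px c+, so px c+ is a parental gamete class with expected frequency (1 − r)/2 = 0.750/2 = 0.3750.
That is 0.3750 = 37.5% of the progeny.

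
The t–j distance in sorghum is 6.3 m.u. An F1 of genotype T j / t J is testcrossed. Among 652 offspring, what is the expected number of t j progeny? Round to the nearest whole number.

21

A map distance of 6.3 m.u. corresponds to a recombination frequency of 0.063.
The F1 is T j / t J, so t j is a recombinant gamete class with expected frequency r/2 = 0.063/2 = 0.0315.
Expected number = 0.0315 × 652 = 20.54 ≈ 21.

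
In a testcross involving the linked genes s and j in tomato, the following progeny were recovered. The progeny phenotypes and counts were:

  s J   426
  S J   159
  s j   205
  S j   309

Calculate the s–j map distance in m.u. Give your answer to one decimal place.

The two most frequent classes, S j (309) and s J (426), are the parental types, so the F1 was S j / s J.
The recombinant classes are S J and s j: 159 + 205 = 364.
Recombination frequency = 364/1099 = 0.3312 ≈ 33.1%, i.e. 33.1 m.u.

33.1 m.u.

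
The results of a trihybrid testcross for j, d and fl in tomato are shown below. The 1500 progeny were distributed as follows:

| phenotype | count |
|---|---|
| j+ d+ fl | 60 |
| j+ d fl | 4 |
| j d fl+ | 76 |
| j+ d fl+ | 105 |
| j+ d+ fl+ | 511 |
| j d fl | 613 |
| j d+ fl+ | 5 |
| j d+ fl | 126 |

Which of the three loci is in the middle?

j

The two most frequent reciprocal classes, j d fl and j+ d+ fl+, are the parental types, so the F1 was j d fl / j+ d+ fl+.
The two rarest classes, j+ d fl and j d+ fl+, are the double crossovers. Comparing them with the parentals, only the j allele has switched, so j is the middle locus and the order is fl – j – d.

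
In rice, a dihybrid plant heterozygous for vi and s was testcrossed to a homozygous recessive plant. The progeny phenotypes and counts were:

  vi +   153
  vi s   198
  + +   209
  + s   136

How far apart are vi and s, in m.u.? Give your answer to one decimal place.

41.5 m.u.

The two most frequent classes, + + (209) and vi s (198), are the parental types, so the F1 was + + / vi s.
The recombinant classes are + s and vi +: 136 + 153 = 289.
Recombination frequency = 289/696 = 0.4152 ≈ 41.5%, i.e. 41.5 m.u.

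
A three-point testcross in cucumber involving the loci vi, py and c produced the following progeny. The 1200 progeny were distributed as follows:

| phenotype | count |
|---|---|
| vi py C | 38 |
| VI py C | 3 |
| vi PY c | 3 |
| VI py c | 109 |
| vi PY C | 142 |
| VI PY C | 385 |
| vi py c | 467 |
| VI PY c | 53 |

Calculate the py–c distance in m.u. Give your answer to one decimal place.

The two most frequent reciprocal classes, vi py c and VI PY C, are the parental types, so the F1 was vi py c / VI PY C.
The two rarest classes, vi PY c and VI py C, are the double crossovers. Comparing them with the parentals, only the py allele has switched, so py is the middle locus and the order is c – py – vi.
Crossovers in the c–py interval produce the single-crossover classes vi py C and VI PY c (38 + 53 = 91) plus the double crossovers (6).
RF(c–py) = (91 + 6) / 1200 = 97/1200 = 0.0808 → 8.1 m.u.

8.1 m.u.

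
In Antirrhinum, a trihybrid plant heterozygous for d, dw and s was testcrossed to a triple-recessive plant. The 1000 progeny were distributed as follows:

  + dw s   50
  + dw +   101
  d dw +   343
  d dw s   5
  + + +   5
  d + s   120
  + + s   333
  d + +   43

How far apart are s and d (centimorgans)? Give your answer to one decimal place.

23.1 centimorgans

The two most frequent reciprocal classes, d dw + and + + s, are the parental types, so the F1 was d dw + / + + s.
The two rarest classes, d dw s and + + +, are the double crossovers. Comparing them with the parentals, only the s allele has switched, so s is the middle locus and the order is dw – s – d.
Crossovers in the s–d interval produce the single-crossover classes + dw + and d + s (101 + 120 = 221) plus the double crossovers (10).
RF(s–d) = (221 + 10) / 1000 = 231/1000 = 0.2310 → 23.1 centimorgans.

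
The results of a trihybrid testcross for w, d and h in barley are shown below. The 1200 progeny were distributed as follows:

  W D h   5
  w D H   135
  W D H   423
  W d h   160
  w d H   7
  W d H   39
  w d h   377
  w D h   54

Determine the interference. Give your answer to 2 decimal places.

The two most frequent reciprocal classes, W D H and w d h, are the parental types, so the F1 was W D H / w d h.
The two rarest classes, W D h and w d H, are the double crossovers. Comparing them with the parentals, only the h allele has switched, so h is the middle locus and the order is d – h – w.
d–h: (93 + 12)/1200 = 0.0875; h–w: (295 + 12)/1200 = 0.2558.
Expected DCO frequency = 0.0875 × 0.2558 ≈ 0.02238; observed = 12/1200 ≈ 0.01000.
Coefficient of coincidence = 0.01000/0.02238 ≈ 0.45; interference = 1 − 0.45 = 0.55.

0.55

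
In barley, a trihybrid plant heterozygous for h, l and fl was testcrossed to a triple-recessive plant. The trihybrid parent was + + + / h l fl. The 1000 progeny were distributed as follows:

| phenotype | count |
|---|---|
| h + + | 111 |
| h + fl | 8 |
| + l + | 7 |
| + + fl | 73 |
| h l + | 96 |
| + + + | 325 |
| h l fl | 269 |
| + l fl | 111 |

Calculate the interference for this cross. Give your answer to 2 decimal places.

The two rarest classes, + l + and h + fl, are the double crossovers. Comparing them with the parentals, only the l allele has switched, so l is the middle locus and the order is fl – l – h.
fl–l: (169 + 15)/1000 = 0.1840; l–h: (222 + 15)/1000 = 0.2370.
Expected DCO frequency = 0.1840 × 0.2370 ≈ 0.04361; observed = 15/1000 ≈ 0.01500.
Coefficient of coincidence = 0.01500/0.04361 ≈ 0.34; interference = 1 − 0.34 = 0.66.

0.66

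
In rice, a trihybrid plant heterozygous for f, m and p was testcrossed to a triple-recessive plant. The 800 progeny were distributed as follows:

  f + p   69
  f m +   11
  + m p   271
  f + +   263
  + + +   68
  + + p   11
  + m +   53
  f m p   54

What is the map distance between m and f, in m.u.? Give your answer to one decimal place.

18.0 m.u.

The two most frequent reciprocal classes, f + + and + m p, are the parental types, so the F1 was f + + / + m p.
The two rarest classes, f m + and + + p, are the double crossovers. Comparing them with the parentals, only the m allele has switched, so m is the middle locus and the order is p – m – f.
Crossovers in the m–f interval produce the single-crossover classes + + + and f m p (68 + 54 = 122) plus the double crossovers (22).
RF(m–f) = (122 + 22) / 800 = 144/800 = 0.1800 → 18.0 m.u.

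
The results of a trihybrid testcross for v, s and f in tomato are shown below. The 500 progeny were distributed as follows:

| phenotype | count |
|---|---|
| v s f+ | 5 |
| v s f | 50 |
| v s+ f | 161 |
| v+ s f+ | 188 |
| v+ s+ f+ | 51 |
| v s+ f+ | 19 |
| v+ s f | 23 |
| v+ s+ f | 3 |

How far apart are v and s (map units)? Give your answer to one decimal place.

The two most frequent reciprocal classes, v+ s f+ and v s+ f, are the parental types, so the F1 was v+ s f+ / v s+ f.
The two rarest classes, v s f+ and v+ s+ f, are the double crossovers. Comparing them with the parentals, only the v allele has switched, so v is the middle locus and the order is f – v – s.
Crossovers in the v–s interval produce the single-crossover classes v+ s+ f+ and v s f (51 + 50 = 101) plus the double crossovers (8).
RF(v–s) = (101 + 8) / 500 = 109/500 = 0.2180 → 21.8 map units.

21.8 map units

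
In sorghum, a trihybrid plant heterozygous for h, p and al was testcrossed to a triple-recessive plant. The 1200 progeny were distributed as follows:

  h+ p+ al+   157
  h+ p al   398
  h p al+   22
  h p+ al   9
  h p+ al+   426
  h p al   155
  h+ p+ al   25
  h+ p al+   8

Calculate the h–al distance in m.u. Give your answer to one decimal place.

27.4 m.u.

The two most frequent reciprocal classes, h+ p al and h p+ al+, are the parental types, so the F1 was h+ p al / h p+ al+.
The two rarest classes, h+ p al+ and h p+ al, are the double crossovers. Comparing them with the parentals, only the al allele has switched, so al is the middle locus and the order is h – al – p.
Crossovers in the h–al interval produce the single-crossover classes h p al and h+ p+ al+ (155 + 157 = 312) plus the double crossovers (17).
RF(h–al) = (312 + 17) / 1200 = 329/1200 = 0.2742 → 27.4 m.u.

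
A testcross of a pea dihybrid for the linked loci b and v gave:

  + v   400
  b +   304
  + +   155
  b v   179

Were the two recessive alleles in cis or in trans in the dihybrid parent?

trans

The two most frequent classes are + v (400) and b + (304); these are the parental (non-recombinant) types.
So the F1 carried + v on one chromosome and b + on the other — the recessive alleles are on opposite chromosomes (trans / repulsion).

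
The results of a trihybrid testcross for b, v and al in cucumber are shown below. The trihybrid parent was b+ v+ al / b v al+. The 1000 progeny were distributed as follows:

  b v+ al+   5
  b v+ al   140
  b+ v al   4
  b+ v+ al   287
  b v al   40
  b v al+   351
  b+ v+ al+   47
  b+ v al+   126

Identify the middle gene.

v

The two rarest classes, b+ v al and b v+ al+, are the double crossovers. Comparing them with the parentals, only the v allele has switched, so v is the middle locus and the order is b – v – al.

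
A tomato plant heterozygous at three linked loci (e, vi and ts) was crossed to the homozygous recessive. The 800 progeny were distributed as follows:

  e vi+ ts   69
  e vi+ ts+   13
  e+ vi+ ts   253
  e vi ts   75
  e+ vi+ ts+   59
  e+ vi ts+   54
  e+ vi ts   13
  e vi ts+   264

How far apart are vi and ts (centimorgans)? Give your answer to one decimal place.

20.0 centimorgans

The two most frequent reciprocal classes, e+ vi+ ts and e vi ts+, are the parental types, so the F1 was e+ vi+ ts / e vi ts+.
The two rarest classes, e+ vi ts and e vi+ ts+, are the double crossovers. Comparing them with the parentals, only the vi allele has switched, so vi is the middle locus and the order is e – vi – ts.
Crossovers in the vi–ts interval produce the single-crossover classes e+ vi+ ts+ and e vi ts (59 + 75 = 134) plus the double crossovers (26).
RF(vi–ts) = (134 + 26) / 800 = 160/800 = 0.2000 → 20.0 centimorgans.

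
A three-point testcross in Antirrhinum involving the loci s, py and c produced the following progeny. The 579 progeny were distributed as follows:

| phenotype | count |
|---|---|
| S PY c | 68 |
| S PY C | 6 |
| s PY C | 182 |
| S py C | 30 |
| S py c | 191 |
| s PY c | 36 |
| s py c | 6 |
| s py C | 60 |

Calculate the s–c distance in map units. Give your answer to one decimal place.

The two most frequent reciprocal classes, S py c and s PY C, are the parental types, so the F1 was S py c / s PY C.
The two rarest classes, s py c and S PY C, are the double crossovers. Comparing them with the parentals, only the s allele has switched, so s is the middle locus and the order is c – s – py.
Crossovers in the c–s interval produce the single-crossover classes S py C and s PY c (30 + 36 = 66) plus the double crossovers (12).
RF(c–s) = (66 + 12) / 579 = 78/579 = 0.1347 → 13.5 map units.

13.5 map units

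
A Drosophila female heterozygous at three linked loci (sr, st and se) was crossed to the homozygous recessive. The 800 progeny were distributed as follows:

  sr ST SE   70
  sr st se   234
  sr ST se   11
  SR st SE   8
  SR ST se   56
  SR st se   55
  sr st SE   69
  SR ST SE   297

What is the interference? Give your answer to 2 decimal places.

The two most frequent reciprocal classes, sr st se and SR ST SE, are the parental types, so the F1 was sr st se / SR ST SE.
The two rarest classes, sr ST se and SR st SE, are the double crossovers. Comparing them with the parentals, only the st allele has switched, so st is the middle locus and the order is se – st – sr.
se–st: (125 + 19)/800 = 0.1800; st–sr: (125 + 19)/800 = 0.1800.
Expected DCO frequency = 0.1800 × 0.1800 ≈ 0.03240; observed = 19/800 ≈ 0.02375.
Coefficient of coincidence = 0.02375/0.03240 ≈ 0.73; interference = 1 − 0.73 = 0.27.

0.27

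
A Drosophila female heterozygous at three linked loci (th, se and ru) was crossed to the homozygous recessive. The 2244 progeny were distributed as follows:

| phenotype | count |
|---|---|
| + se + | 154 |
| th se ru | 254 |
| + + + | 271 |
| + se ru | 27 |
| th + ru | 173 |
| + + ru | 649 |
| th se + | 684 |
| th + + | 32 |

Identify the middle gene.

se

The two most frequent reciprocal classes, + + ru and th se +, are the parental types, so the F1 was + + ru / th se +.
The two rarest classes, + se ru and th + +, are the double crossovers. Comparing them with the parentals, only the se allele has switched, so se is the middle locus and the order is th – se – ru.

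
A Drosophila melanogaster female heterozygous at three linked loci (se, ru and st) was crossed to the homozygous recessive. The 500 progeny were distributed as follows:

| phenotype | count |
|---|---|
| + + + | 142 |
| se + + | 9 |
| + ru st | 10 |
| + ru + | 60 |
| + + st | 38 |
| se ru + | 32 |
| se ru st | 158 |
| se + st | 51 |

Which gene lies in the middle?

se

The two most frequent reciprocal classes, se ru st and + + +, are the parental types, so the F1 was se ru st / + + +.
The two rarest classes, + ru st and se + +, are the double crossovers. Comparing them with the parentals, only the se allele has switched, so se is the middle locus and the order is st – se – ru.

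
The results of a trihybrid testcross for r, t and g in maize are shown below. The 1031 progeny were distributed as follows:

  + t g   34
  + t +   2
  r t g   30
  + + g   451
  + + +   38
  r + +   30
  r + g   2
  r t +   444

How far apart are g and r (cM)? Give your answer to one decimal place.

The two most frequent reciprocal classes, r t + and + + g, are the parental types, so the F1 was r t + / + + g.
The two rarest classes, + t + and r + g, are the double crossovers. Comparing them with the parentals, only the r allele has switched, so r is the middle locus and the order is g – r – t.
Crossovers in the g–r interval produce the single-crossover classes r t g and + + + (30 + 38 = 68) plus the double crossovers (4).
RF(g–r) = (68 + 4) / 1031 = 72/1031 = 0.0698 → 7.0 cM.

7.0 cM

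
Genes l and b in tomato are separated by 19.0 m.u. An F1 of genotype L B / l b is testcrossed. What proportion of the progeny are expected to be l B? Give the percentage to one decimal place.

9.5%

A map distance of 19.0 m.u. corresponds to a recombination frequency of 0.190.
The F1 is L B / l b, so l B is a recombinant gamete class with expected frequency r/2 = 0.190/2 = 0.0950.
That is 0.0950 = 9.5% of the progeny.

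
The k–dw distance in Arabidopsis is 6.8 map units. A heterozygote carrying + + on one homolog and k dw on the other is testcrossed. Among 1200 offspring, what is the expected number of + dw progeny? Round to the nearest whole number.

A map distance of 6.8 map units corresponds to a recombination frequency of 0.068.
The F1 is + + / k dw, so + dw is a recombinant gamete class with expected frequency r/2 = 0.068/2 = 0.0340.
Expected number = 0.0340 × 1200 = 40.80 ≈ 41.

41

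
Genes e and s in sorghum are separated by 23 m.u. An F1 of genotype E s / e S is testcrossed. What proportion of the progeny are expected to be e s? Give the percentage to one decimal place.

11.5%

A map distance of 23 m.u. corresponds to a recombination frequency of 0.230.
The F1 is E s / e S, so e s is a recombinant gamete class with expected frequency r/2 = 0.230/2 = 0.1150.
That is 0.1150 = 11.5% of the progeny.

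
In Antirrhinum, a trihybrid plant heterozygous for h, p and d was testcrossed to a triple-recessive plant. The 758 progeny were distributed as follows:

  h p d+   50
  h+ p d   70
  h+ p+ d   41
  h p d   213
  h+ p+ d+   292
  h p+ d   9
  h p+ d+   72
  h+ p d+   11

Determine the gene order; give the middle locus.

The two most frequent reciprocal classes, h+ p+ d+ and h p d, are the parental types, so the F1 was h+ p+ d+ / h p d.
The two rarest classes, h+ p d+ and h p+ d, are the double crossovers. Comparing them with the parentals, only the p allele has switched, so p is the middle locus and the order is h – p – d.

p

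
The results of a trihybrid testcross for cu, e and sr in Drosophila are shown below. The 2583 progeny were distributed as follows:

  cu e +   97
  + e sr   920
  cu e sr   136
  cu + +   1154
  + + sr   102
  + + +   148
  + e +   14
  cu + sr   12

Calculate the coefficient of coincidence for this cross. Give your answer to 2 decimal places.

The two most frequent reciprocal classes, + e sr and cu + +, are the parental types, so the F1 was + e sr / cu + +.
The two rarest classes, + e + and cu + sr, are the double crossovers. Comparing them with the parentals, only the sr allele has switched, so sr is the middle locus and the order is e – sr – cu.
e–sr: (199 + 26)/2583 = 0.0871; sr–cu: (284 + 26)/2583 = 0.1200.
Expected DCO frequency = 0.0871 × 0.1200 ≈ 0.01045; observed = 26/2583 ≈ 0.01007.
Coefficient of coincidence = 0.01007/0.01045 ≈ 0.96.

0.96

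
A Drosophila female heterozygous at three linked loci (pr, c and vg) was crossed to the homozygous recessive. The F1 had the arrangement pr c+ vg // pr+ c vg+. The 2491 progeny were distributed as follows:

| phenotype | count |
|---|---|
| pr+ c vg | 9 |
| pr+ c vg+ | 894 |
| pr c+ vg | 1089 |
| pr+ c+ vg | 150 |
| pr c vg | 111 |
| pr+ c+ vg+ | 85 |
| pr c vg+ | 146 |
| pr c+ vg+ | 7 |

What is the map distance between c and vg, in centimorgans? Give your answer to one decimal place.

The two rarest classes, pr c+ vg+ and pr+ c vg, are the double crossovers. Comparing them with the parentals, only the vg allele has switched, so vg is the middle locus and the order is c – vg – pr.
Crossovers in the c–vg interval produce the single-crossover classes pr c vg and pr+ c+ vg+ (111 + 85 = 196) plus the double crossovers (16).
RF(c–vg) = (196 + 16) / 2491 = 212/2491 = 0.0851 → 8.5 centimorgans.

8.5 centimorgans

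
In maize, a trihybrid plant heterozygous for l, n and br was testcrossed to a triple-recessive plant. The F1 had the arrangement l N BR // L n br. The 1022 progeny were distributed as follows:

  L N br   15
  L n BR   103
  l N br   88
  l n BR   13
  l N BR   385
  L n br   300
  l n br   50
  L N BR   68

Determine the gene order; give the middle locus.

The two rarest classes, l n BR and L N br, are the double crossovers. Comparing them with the parentals, only the n allele has switched, so n is the middle locus and the order is br – n – l.

n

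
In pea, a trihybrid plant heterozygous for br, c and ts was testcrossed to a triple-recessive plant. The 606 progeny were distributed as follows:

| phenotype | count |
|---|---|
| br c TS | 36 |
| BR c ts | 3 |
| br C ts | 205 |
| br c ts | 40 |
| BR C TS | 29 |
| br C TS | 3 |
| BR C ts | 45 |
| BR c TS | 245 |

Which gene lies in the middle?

ts

The two most frequent reciprocal classes, br C ts and BR c TS, are the parental types, so the F1 was br C ts / BR c TS.
The two rarest classes, br C TS and BR c ts, are the double crossovers. Comparing them with the parentals, only the ts allele has switched, so ts is the middle locus and the order is c – ts – br.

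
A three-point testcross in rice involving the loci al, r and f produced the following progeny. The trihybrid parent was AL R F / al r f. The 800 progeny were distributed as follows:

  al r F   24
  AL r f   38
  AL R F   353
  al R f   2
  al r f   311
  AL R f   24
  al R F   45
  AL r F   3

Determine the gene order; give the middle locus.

The two rarest classes, AL r F and al R f, are the double crossovers. Comparing them with the parentals, only the r allele has switched, so r is the middle locus and the order is f – r – al.

r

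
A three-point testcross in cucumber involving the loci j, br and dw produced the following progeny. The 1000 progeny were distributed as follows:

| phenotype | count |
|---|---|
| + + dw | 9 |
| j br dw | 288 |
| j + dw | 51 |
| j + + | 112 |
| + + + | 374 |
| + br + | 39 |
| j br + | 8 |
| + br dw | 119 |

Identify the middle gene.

dw

The two most frequent reciprocal classes, + + + and j br dw, are the parental types, so the F1 was + + + / j br dw.
The two rarest classes, + + dw and j br +, are the double crossovers. Comparing them with the parentals, only the dw allele has switched, so dw is the middle locus and the order is j – dw – br.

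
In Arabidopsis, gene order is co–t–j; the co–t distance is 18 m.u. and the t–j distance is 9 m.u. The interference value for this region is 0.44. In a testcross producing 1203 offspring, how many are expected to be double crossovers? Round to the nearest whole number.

11

Map distances give recombination frequencies of 0.180 and 0.090 for the two intervals.
With interference 0.44 (so coincidence = 0.56), expected double-crossover frequency = 0.180 × 0.090 × 0.56 = 0.00907.
Expected number = 0.00907 × 1203 = 10.91 ≈ 11.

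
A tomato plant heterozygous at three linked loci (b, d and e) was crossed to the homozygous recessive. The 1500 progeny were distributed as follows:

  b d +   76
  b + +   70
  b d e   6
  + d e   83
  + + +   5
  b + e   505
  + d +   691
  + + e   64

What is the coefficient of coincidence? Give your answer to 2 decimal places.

0.67

The two most frequent reciprocal classes, b + e and + d +, are the parental types, so the F1 was b + e / + d +.
The two rarest classes, b d e and + + +, are the double crossovers. Comparing them with the parentals, only the d allele has switched, so d is the middle locus and the order is b – d – e.
b–d: (140 + 11)/1500 = 0.1007; d–e: (153 + 11)/1500 = 0.1093.
Expected DCO frequency = 0.1007 × 0.1093 ≈ 0.01101; observed = 11/1500 ≈ 0.00733.
Coefficient of coincidence = 0.00733/0.01101 ≈ 0.67.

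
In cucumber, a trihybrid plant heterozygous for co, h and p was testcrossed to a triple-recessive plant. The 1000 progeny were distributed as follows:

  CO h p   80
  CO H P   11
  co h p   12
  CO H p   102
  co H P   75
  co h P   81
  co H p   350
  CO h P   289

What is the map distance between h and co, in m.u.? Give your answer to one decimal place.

The two most frequent reciprocal classes, co H p and CO h P, are the parental types, so the F1 was co H p / CO h P.
The two rarest classes, co h p and CO H P, are the double crossovers. Comparing them with the parentals, only the h allele has switched, so h is the middle locus and the order is co – h – p.
Crossovers in the co–h interval produce the single-crossover classes CO H p and co h P (102 + 81 = 183) plus the double crossovers (23).
RF(co–h) = (183 + 23) / 1000 = 206/1000 = 0.2060 → 20.6 m.u.

20.6 m.u.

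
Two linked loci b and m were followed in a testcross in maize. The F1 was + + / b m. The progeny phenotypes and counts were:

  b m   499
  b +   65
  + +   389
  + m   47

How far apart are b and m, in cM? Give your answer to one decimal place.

11.2 cM

The recombinant classes are + m and b +: 47 + 65 = 112.
Recombination frequency = 112/1000 = 0.1120 ≈ 11.2%, i.e. 11.2 cM.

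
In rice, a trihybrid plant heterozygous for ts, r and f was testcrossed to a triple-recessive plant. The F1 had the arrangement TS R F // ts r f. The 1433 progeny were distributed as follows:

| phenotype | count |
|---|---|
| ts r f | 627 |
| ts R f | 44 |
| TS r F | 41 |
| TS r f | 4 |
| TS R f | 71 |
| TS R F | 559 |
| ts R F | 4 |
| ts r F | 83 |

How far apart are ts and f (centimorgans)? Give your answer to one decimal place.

The two rarest classes, ts R F and TS r f, are the double crossovers. Comparing them with the parentals, only the ts allele has switched, so ts is the middle locus and the order is f – ts – r.
Crossovers in the f–ts interval produce the single-crossover classes TS R f and ts r F (71 + 83 = 154) plus the double crossovers (8).
RF(f–ts) = (154 + 8) / 1433 = 162/1433 = 0.1130 → 11.3 centimorgans.

11.3 centimorgans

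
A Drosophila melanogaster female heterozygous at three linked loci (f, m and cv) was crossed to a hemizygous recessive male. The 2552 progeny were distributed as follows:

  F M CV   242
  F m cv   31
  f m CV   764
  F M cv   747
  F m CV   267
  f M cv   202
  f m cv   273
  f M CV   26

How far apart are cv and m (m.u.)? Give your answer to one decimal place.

The two most frequent reciprocal classes, F M cv and f m CV, are the parental types, so the F1 was F M cv / f m CV.
The two rarest classes, F m cv and f M CV, are the double crossovers. Comparing them with the parentals, only the m allele has switched, so m is the middle locus and the order is f – m – cv.
Crossovers in the m–cv interval produce the single-crossover classes F M CV and f m cv (242 + 273 = 515) plus the double crossovers (57).
RF(m–cv) = (515 + 57) / 2552 = 572/2552 = 0.2241 → 22.4 m.u.

22.4 m.u.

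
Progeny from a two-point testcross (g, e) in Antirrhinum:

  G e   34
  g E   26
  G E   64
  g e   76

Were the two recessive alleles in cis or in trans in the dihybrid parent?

The two most frequent classes are G E (64) and g e (76); these are the parental (non-recombinant) types.
So the F1 carried G E on one chromosome and g e on the other — the recessive alleles are on the same chromosome (cis / coupling).

cis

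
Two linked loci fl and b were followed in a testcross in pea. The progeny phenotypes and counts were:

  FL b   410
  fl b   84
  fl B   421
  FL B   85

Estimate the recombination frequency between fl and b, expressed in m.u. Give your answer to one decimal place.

16.9 m.u.

The two most frequent classes, FL b (410) and fl B (421), are the parental types, so the F1 was FL b / fl B.
The recombinant classes are FL B and fl b: 85 + 84 = 169.
Recombination frequency = 169/1000 = 0.1690 ≈ 16.9%, i.e. 16.9 m.u.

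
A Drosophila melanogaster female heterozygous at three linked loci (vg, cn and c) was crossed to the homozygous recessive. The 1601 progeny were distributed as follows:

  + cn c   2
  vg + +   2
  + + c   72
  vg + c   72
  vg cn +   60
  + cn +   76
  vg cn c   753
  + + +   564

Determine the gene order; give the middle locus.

vg

The two most frequent reciprocal classes, vg cn c and + + +, are the parental types, so the F1 was vg cn c / + + +.
The two rarest classes, + cn c and vg + +, are the double crossovers. Comparing them with the parentals, only the vg allele has switched, so vg is the middle locus and the order is c – vg – cn.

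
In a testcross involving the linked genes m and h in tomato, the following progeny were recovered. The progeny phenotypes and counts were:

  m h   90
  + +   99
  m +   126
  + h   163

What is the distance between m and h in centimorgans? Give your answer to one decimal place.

39.5 centimorgans

The two most frequent classes, + h (163) and m + (126), are the parental types, so the F1 was + h / m +.
The recombinant classes are + + and m h: 99 + 90 = 189.
Recombination frequency = 189/478 = 0.3954 ≈ 39.5%, i.e. 39.5 centimorgans.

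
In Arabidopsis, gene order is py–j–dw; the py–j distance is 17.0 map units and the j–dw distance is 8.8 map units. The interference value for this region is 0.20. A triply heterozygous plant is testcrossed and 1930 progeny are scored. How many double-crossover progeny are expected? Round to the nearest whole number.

23

Map distances give recombination frequencies of 0.170 and 0.088 for the two intervals.
With interference 0.20 (so coincidence = 0.80), expected double-crossover frequency = 0.170 × 0.088 × 0.80 = 0.01197.
Expected number = 0.01197 × 1930 = 23.10 ≈ 23.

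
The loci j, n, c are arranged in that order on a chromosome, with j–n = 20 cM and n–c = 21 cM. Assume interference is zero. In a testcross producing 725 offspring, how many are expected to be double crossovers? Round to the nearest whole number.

30

Map distances give recombination frequencies of 0.200 and 0.210 for the two intervals.
With no interference, expected double-crossover frequency = 0.200 × 0.210 = 0.04200.
Expected number = 0.04200 × 725 = 30.45 ≈ 30.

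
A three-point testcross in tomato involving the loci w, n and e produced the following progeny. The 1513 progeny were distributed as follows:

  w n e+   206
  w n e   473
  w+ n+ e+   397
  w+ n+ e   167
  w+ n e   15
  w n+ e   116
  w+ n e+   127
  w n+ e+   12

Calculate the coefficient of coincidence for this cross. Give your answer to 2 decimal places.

The two most frequent reciprocal classes, w+ n+ e+ and w n e, are the parental types, so the F1 was w+ n+ e+ / w n e.
The two rarest classes, w n+ e+ and w+ n e, are the double crossovers. Comparing them with the parentals, only the w allele has switched, so w is the middle locus and the order is n – w – e.
n–w: (243 + 27)/1513 = 0.1785; w–e: (373 + 27)/1513 = 0.2644.
Expected DCO frequency = 0.1785 × 0.2644 ≈ 0.04720; observed = 27/1513 ≈ 0.01785.
Coefficient of coincidence = 0.01785/0.04720 ≈ 0.38.

0.38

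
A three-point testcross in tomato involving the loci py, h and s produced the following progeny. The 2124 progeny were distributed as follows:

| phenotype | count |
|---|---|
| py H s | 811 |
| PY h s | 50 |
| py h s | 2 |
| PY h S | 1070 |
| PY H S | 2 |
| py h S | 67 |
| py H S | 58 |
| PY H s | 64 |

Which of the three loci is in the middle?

h

The two most frequent reciprocal classes, PY h S and py H s, are the parental types, so the F1 was PY h S / py H s.
The two rarest classes, PY H S and py h s, are the double crossovers. Comparing them with the parentals, only the h allele has switched, so h is the middle locus and the order is s – h – py.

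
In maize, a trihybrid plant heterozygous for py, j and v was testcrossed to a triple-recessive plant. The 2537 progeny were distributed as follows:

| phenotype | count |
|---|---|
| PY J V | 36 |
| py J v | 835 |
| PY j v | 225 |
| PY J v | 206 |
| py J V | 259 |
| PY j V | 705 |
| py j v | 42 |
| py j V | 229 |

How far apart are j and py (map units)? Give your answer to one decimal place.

The two most frequent reciprocal classes, PY j V and py J v, are the parental types, so the F1 was PY j V / py J v.
The two rarest classes, PY J V and py j v, are the double crossovers. Comparing them with the parentals, only the j allele has switched, so j is the middle locus and the order is py – j – v.
Crossovers in the py–j interval produce the single-crossover classes py j V and PY J v (229 + 206 = 435) plus the double crossovers (78).
RF(py–j) = (435 + 78) / 2537 = 513/2537 = 0.2022 → 20.2 map units.

20.2 map units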